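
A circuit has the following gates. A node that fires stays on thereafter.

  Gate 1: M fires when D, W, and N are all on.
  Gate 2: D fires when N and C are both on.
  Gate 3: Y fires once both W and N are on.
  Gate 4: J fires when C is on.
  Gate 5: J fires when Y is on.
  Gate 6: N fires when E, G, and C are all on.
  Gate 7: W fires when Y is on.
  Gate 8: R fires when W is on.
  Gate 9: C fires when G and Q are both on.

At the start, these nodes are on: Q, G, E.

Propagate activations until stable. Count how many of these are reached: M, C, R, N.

2

G and Q are on, so C fires (Gate 9).
Gate 6: E, G, and C on → N on.
M would need D, W, and N (Gate 1), but W never turns on.
C: reached.
R would need W (Gate 8), but W never turns on.
N: reached.
Reached: C and N — 2 of the 4.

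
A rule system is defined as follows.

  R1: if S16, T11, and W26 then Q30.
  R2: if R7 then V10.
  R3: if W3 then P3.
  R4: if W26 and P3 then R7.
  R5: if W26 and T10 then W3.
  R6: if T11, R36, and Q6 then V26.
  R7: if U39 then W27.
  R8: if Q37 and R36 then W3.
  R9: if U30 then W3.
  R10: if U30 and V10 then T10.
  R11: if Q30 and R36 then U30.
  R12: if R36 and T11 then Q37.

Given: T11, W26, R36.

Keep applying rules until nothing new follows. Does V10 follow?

Yes

R36 and T11 hold, so Q37 follows (R12).
From Q37 and R36, R8 gives W3.
W3 holds, so P3 follows (R3).
From W26 and P3, R4 gives R7.
From R7, R2 gives V10.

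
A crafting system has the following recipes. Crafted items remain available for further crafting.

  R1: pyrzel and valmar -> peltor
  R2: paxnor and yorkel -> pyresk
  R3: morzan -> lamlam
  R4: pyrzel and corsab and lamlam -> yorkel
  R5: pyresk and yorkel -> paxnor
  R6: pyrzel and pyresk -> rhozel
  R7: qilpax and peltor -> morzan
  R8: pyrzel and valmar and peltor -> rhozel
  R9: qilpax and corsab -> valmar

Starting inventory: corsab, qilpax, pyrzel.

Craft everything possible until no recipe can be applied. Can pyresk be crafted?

No

pyresk would need paxnor and yorkel (R2), but paxnor is never obtained.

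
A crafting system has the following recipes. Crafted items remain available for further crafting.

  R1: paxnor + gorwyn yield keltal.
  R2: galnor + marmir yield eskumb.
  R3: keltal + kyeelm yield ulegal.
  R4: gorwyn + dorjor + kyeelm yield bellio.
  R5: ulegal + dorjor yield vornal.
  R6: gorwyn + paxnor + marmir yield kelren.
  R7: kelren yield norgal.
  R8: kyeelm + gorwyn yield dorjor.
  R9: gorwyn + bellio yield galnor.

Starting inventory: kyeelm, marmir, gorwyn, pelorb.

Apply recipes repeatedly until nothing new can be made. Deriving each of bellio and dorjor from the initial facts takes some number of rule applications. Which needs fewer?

dorjor

dorjor: Using R8, kyeelm and gorwyn make dorjor. [1 rule application]
bellio: kyeelm + gorwyn → dorjor (R8). gorwyn + dorjor + kyeelm → bellio (R4). [2 rule applications]
dorjor needs fewer.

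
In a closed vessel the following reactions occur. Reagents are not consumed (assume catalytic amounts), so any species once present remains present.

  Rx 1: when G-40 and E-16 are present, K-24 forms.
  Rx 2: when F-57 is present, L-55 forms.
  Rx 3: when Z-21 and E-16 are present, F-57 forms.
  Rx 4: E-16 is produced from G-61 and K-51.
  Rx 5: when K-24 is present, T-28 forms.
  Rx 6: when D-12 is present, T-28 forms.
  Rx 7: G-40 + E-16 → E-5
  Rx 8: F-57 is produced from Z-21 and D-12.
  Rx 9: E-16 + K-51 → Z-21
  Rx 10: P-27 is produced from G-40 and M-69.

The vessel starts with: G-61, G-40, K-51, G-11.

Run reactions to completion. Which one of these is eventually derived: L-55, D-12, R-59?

G-61 and K-51 present → E-16 forms (Rx 4).
E-16 and K-51 present → Z-21 forms (Rx 9).
Z-21 and E-16 present → F-57 forms (Rx 3).
F-57 present → L-55 forms (Rx 2).
No rule produces D-12, and it is not given. No rule produces R-59, and it is not given.

L-55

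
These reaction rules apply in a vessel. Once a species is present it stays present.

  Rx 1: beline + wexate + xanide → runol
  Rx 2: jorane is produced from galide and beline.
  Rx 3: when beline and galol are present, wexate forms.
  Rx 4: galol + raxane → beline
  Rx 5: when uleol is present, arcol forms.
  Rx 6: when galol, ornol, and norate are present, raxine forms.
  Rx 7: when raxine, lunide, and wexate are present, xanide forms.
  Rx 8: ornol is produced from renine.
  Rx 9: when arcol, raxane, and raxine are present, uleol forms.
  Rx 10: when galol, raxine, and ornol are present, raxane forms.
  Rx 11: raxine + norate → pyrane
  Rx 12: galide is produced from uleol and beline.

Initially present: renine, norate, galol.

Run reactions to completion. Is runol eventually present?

runol would need beline, wexate, and xanide (Rx 1), but xanide never forms.

No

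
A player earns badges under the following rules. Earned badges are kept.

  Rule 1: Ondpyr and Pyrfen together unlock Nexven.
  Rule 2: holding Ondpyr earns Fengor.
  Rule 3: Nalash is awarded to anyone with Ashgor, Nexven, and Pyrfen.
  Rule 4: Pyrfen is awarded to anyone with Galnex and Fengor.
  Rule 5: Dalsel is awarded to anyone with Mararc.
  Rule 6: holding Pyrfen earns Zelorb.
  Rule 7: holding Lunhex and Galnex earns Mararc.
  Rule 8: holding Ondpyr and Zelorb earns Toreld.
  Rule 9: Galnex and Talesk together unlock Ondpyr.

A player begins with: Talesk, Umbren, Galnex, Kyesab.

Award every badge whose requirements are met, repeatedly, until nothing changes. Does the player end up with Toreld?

With Galnex and Talesk, Ondpyr is earned (Rule 9).
With Ondpyr, Fengor is earned (Rule 2).
With Galnex and Fengor, Pyrfen is earned (Rule 4).
With Pyrfen, Zelorb is earned (Rule 6).
With Ondpyr and Zelorb, Toreld is earned (Rule 8).

Yes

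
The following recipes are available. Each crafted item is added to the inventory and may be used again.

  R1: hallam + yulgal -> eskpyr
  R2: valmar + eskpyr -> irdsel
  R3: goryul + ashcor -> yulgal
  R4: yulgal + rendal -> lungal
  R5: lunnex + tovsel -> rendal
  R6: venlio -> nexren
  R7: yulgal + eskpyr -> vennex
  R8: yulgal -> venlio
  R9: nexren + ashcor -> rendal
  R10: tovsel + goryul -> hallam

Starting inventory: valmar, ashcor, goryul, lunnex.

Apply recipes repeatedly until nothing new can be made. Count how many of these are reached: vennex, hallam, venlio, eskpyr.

1

Using R3, goryul and ashcor make yulgal.
Using R8, yulgal makes venlio.
vennex would need yulgal and eskpyr (R7), but eskpyr is never obtained.
hallam would need tovsel and goryul (R10), but tovsel is never obtained.
venlio: reached.
eskpyr would need hallam and yulgal (R1), but hallam is never obtained.
Reached: venlio — 1 of the 4.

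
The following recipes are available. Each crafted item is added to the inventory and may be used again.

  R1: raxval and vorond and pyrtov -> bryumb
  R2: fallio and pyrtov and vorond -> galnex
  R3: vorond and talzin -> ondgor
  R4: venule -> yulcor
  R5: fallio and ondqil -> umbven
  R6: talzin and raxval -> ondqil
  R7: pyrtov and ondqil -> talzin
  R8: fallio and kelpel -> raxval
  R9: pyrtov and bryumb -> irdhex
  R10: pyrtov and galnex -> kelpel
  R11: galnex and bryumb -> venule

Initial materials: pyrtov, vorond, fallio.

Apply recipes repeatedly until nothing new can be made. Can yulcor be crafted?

Yes

Using R2, fallio, pyrtov, and vorond make galnex.
Using R10, pyrtov and galnex make kelpel.
Using R8, fallio and kelpel make raxval.
raxval and vorond and pyrtov -> bryumb (R1).
Using R11, galnex and bryumb make venule.
Using R4, venule makes yulcor.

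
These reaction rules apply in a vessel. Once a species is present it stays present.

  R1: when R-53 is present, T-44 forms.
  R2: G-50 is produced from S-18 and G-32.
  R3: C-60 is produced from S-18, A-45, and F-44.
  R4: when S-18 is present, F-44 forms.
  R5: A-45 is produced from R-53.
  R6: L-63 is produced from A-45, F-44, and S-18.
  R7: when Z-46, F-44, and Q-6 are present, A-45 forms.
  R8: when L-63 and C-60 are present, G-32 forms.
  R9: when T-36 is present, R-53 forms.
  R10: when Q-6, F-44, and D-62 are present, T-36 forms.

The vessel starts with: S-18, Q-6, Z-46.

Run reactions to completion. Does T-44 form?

T-44 would need R-53 (R1), but R-53 never forms.

No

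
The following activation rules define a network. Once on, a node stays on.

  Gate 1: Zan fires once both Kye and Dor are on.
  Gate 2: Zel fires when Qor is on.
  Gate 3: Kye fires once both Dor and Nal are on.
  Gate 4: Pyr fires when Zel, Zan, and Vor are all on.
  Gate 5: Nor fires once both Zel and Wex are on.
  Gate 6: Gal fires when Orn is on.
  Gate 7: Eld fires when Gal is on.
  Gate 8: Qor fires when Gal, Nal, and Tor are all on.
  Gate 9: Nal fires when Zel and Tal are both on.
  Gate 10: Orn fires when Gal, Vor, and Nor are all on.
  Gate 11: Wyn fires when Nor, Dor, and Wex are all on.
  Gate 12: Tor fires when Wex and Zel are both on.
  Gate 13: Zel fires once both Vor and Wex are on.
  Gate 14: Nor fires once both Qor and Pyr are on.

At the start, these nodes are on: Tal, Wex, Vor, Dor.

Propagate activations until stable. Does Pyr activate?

Yes

Vor and Wex are on, so Zel fires (Gate 13).
Zel and Tal are on, so Nal fires (Gate 9).
Dor and Nal are on, so Kye fires (Gate 3).
Gate 1: Kye and Dor on → Zan on.
Gate 4: Zel, Zan, and Vor on → Pyr on.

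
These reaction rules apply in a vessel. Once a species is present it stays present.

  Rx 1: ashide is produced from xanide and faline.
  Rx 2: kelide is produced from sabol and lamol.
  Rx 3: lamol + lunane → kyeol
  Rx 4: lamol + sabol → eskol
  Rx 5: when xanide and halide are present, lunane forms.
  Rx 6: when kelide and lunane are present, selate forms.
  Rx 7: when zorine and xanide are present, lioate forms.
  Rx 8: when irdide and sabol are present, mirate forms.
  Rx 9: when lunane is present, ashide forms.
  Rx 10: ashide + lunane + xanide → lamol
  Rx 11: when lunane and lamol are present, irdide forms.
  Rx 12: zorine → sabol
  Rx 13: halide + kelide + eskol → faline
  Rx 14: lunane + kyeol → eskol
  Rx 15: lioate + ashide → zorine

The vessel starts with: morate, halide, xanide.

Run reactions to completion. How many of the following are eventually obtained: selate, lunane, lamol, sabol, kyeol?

xanide and halide present → lunane forms (Rx 5).
lunane present → ashide forms (Rx 9).
ashide, lunane, and xanide present → lamol forms (Rx 10).
lamol and lunane present → kyeol forms (Rx 3).
selate would need kelide and lunane (Rx 6), but kelide never forms.
lunane: reached.
lamol: reached.
sabol would need zorine (Rx 12), but zorine never forms.
kyeol: reached.
Reached: lunane, lamol, and kyeol — 3 of the 5.

3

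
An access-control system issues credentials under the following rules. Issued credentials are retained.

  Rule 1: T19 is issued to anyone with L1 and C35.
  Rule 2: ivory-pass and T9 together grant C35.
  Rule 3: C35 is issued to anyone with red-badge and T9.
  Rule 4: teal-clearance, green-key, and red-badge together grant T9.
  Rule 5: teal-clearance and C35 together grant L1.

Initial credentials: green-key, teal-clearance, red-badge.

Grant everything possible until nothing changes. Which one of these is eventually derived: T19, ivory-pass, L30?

T19

Holding teal-clearance, green-key, and red-badge grants T9 (Rule 4).
Holding red-badge and T9 grants C35 (Rule 3).
Holding teal-clearance and C35 grants L1 (Rule 5).
Holding L1 and C35 grants T19 (Rule 1).
No rule produces L30, and it is not given. No rule produces ivory-pass, and it is not given.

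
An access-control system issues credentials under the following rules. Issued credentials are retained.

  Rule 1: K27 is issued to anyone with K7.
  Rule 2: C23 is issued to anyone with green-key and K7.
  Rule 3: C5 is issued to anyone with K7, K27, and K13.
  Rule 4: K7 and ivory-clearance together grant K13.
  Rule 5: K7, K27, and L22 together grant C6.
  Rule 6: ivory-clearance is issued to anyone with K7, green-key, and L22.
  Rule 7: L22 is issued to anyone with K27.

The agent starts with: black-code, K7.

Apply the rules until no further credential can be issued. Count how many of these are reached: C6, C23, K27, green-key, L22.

Holding K7 grants K27 (Rule 1).
Holding K27 grants L22 (Rule 7).
Holding K7, K27, and L22 grants C6 (Rule 5).
C6: reached.
C23 would need green-key and K7 (Rule 2), but green-key is never granted.
K27: reached.
No rule produces green-key, and it is not given.
L22: reached.
Reached: C6, K27, and L22 — 3 of the 5.

3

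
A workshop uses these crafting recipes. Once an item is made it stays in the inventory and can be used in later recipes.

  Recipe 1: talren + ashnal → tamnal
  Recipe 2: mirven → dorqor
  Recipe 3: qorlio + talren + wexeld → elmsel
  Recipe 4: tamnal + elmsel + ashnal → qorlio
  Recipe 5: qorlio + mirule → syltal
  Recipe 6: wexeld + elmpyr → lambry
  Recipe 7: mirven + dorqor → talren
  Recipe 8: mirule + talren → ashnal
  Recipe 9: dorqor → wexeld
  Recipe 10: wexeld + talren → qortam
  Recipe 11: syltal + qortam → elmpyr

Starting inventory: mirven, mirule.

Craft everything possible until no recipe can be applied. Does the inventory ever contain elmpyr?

No

elmpyr would need syltal and qortam (Recipe 11), but syltal is never obtained.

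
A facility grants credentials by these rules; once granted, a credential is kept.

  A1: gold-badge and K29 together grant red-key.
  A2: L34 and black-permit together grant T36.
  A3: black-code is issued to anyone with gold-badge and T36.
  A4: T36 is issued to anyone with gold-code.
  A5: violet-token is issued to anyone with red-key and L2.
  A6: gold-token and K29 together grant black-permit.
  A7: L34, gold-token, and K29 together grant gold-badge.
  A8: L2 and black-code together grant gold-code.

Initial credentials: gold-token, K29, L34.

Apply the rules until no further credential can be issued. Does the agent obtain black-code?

Holding gold-token and K29 grants black-permit (A6).
Holding L34, gold-token, and K29 grants gold-badge (A7).
Holding L34 and black-permit grants T36 (A2).
Holding gold-badge and T36 grants black-code (A3).

Yes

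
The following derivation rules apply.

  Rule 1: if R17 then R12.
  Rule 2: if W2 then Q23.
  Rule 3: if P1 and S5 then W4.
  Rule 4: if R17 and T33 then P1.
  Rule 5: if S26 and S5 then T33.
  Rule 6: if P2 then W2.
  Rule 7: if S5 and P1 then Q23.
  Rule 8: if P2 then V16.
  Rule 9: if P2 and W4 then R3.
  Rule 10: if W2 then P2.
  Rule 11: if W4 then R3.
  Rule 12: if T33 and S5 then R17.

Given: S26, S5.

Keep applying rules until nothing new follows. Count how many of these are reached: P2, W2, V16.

0

P2 would need W2 (Rule 10), but W2 is never established.
W2 would need P2 (Rule 6), but P2 is never established.
V16 would need P2 (Rule 8), but P2 is never established.
None of the 3 are reached.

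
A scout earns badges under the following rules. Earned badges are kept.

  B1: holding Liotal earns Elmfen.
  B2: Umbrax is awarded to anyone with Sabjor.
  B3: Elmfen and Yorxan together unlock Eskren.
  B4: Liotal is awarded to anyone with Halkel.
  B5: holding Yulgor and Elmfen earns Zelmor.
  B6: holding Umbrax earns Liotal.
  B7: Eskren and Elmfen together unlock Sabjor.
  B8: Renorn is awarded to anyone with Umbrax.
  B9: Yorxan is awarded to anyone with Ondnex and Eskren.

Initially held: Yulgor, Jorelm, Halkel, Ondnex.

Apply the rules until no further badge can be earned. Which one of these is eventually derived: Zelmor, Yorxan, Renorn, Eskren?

Zelmor

With Halkel, Liotal is earned (B4).
With Liotal, Elmfen is earned (B1).
With Yulgor and Elmfen, Zelmor is earned (B5).
Eskren would need Elmfen and Yorxan (B3), but Yorxan is never earned. Renorn would need Umbrax (B8), but Umbrax is never earned. Yorxan would need Ondnex and Eskren (B9), but Eskren is never earned.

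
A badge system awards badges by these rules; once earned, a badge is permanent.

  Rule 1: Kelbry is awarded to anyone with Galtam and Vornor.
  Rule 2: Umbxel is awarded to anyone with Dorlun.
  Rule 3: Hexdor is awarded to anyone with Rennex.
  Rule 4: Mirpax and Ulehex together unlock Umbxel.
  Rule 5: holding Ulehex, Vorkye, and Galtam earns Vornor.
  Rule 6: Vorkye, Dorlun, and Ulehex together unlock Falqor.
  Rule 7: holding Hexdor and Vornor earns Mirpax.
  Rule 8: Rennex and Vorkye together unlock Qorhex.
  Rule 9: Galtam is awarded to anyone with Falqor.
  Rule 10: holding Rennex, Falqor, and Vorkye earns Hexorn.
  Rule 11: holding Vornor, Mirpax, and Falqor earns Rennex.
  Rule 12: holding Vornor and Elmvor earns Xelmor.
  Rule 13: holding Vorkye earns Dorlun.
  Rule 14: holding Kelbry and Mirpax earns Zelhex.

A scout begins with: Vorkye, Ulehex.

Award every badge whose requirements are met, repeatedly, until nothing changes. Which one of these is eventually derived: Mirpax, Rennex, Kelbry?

Kelbry

With Vorkye, Dorlun is earned (Rule 13).
With Vorkye, Dorlun, and Ulehex, Falqor is earned (Rule 6).
With Falqor, Galtam is earned (Rule 9).
With Ulehex, Vorkye, and Galtam, Vornor is earned (Rule 5).
With Galtam and Vornor, Kelbry is earned (Rule 1).
Mirpax would need Hexdor and Vornor (Rule 7), but Hexdor is never earned. Rennex would need Vornor, Mirpax, and Falqor (Rule 11), but Mirpax is never earned.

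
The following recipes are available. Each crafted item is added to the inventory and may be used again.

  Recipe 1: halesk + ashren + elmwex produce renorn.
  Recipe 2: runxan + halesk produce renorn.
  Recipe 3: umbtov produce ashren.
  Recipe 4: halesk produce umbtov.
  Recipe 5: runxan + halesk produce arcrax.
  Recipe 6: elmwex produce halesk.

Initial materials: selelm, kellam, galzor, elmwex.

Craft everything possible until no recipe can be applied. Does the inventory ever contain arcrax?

No

arcrax would need runxan and halesk (Recipe 5), but runxan is never obtained.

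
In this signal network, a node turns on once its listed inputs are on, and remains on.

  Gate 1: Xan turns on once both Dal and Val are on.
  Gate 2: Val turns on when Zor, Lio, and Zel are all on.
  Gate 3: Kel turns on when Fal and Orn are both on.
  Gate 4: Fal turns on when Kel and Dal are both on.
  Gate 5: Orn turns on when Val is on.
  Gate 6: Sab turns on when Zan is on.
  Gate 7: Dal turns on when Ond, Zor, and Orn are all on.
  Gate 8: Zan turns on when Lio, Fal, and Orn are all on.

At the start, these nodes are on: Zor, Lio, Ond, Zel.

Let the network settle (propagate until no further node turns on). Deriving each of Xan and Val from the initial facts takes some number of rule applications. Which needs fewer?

Val: Gate 2: Zor, Lio, and Zel on → Val on. [1 rule application]
Xan: Zor, Lio, and Zel are on, so Val turns on (Gate 2). Gate 5: Val on → Orn on. Gate 7: Ond, Zor, and Orn on → Dal on. Dal and Val are on, so Xan turns on (Gate 1). [4 rule applications]
Val needs fewer.

Val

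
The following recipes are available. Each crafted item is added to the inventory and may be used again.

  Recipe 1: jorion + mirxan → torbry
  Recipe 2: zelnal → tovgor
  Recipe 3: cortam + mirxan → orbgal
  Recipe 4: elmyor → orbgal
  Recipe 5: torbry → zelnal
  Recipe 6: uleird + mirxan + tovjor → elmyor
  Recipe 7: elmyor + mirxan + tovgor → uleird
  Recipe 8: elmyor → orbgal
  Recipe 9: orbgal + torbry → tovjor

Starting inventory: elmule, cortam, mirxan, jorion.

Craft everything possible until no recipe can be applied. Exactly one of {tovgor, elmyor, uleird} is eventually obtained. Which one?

Using Recipe 1, jorion and mirxan make torbry.
torbry → zelnal (Recipe 5).
Using Recipe 2, zelnal makes tovgor.
elmyor would need uleird, mirxan, and tovjor (Recipe 6), but uleird is never obtained. uleird would need elmyor, mirxan, and tovgor (Recipe 7), but elmyor is never obtained.

tovgor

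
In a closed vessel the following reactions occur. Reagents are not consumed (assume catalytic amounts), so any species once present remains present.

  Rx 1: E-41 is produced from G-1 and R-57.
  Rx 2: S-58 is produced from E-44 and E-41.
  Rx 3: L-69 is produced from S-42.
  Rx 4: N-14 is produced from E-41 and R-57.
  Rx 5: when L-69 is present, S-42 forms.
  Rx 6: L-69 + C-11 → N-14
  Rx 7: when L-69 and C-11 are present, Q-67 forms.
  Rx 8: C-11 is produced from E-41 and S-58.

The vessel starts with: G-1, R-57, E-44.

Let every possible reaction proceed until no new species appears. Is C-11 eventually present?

G-1 and R-57 present → E-41 forms (Rx 1).
E-44 and E-41 present → S-58 forms (Rx 2).
E-41 and S-58 present → C-11 forms (Rx 8).

Yes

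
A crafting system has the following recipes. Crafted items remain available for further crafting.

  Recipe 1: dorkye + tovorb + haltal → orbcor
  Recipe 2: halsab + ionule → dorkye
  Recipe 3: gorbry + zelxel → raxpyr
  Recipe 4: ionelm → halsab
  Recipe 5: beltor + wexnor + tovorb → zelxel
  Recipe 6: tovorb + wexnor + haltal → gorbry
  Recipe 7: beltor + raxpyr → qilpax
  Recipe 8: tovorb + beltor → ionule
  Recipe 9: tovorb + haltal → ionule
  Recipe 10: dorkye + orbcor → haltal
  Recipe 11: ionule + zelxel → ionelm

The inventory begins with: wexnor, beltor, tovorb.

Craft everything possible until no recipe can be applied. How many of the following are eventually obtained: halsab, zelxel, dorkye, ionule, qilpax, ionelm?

beltor + wexnor + tovorb → zelxel (Recipe 5).
tovorb + beltor → ionule (Recipe 8).
ionule + zelxel → ionelm (Recipe 11).
ionelm → halsab (Recipe 4).
halsab + ionule → dorkye (Recipe 2).
halsab: reached.
zelxel: reached.
dorkye: reached.
ionule: reached.
qilpax would need beltor and raxpyr (Recipe 7), but raxpyr is never obtained.
ionelm: reached.
Reached: halsab, zelxel, dorkye, ionule, and ionelm — 5 of the 6.

5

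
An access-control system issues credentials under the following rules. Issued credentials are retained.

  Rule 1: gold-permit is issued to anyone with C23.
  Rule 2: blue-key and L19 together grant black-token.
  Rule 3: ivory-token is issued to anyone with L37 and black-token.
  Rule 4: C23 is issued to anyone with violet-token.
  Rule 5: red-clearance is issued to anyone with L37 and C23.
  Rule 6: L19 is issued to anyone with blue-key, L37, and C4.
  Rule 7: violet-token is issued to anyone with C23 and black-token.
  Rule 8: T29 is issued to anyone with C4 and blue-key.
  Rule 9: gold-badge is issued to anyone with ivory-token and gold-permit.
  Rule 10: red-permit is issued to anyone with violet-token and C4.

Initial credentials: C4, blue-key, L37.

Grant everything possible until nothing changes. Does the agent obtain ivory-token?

Yes

Holding blue-key, L37, and C4 grants L19 (Rule 6).
Holding blue-key and L19 grants black-token (Rule 2).
Holding L37 and black-token grants ivory-token (Rule 3).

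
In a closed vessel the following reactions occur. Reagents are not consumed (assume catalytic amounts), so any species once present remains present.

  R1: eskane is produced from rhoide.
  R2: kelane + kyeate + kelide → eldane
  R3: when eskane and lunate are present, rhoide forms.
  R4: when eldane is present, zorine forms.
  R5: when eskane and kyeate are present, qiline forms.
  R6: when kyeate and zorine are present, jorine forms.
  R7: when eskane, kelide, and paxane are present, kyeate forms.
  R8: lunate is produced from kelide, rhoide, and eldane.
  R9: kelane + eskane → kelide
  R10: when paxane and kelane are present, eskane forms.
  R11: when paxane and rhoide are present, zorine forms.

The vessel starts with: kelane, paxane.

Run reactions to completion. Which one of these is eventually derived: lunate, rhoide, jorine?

jorine

paxane and kelane present → eskane forms (R10).
kelane and eskane present → kelide forms (R9).
eskane, kelide, and paxane present → kyeate forms (R7).
kelane, kyeate, and kelide present → eldane forms (R2).
eldane present → zorine forms (R4).
kyeate and zorine present → jorine forms (R6).
rhoide would need eskane and lunate (R3), but lunate never forms. lunate would need kelide, rhoide, and eldane (R8), but rhoide never forms.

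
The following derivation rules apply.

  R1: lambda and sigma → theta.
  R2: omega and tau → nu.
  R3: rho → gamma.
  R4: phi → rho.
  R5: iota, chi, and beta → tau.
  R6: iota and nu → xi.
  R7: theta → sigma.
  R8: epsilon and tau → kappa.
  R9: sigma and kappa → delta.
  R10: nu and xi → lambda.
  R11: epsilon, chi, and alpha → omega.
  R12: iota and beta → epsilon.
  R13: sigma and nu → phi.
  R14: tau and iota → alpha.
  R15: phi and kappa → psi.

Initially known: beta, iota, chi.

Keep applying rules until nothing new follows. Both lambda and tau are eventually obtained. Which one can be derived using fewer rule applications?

tau

tau: From iota, chi, and beta, R5 gives tau. [1 rule application]
lambda: iota and beta hold, so epsilon follows (R12). iota, chi, and beta hold, so tau follows (R5). From tau and iota, R14 gives alpha. From epsilon, chi, and alpha, R11 gives omega. omega and tau hold, so nu follows (R2). iota and nu hold, so xi follows (R6). nu and xi hold, so lambda follows (R10). [7 rule applications]
tau needs fewer.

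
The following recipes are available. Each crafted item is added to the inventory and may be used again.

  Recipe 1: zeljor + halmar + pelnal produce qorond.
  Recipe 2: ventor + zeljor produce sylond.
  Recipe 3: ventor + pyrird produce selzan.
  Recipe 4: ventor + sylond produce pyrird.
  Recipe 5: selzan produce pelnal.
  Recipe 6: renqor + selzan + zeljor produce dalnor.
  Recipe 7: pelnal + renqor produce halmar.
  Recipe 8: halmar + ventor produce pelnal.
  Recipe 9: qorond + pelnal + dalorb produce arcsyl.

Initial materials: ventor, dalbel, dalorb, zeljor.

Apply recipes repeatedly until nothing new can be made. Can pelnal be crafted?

ventor + zeljor → sylond (Recipe 2).
ventor + sylond → pyrird (Recipe 4).
ventor + pyrird → selzan (Recipe 3).
selzan → pelnal (Recipe 5).

Yes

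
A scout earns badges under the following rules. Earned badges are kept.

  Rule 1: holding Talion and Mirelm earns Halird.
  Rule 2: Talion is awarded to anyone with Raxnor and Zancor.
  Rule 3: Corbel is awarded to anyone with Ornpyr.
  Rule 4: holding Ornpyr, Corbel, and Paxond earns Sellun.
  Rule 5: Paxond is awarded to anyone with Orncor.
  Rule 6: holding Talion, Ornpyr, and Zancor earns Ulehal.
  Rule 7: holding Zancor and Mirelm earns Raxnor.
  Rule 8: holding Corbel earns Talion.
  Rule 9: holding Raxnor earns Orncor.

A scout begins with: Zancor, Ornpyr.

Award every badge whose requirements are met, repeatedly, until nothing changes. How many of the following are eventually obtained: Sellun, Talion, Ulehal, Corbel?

3

With Ornpyr, Corbel is earned (Rule 3).
With Corbel, Talion is earned (Rule 8).
With Talion, Ornpyr, and Zancor, Ulehal is earned (Rule 6).
Sellun would need Ornpyr, Corbel, and Paxond (Rule 4), but Paxond is never earned.
Talion: reached.
Ulehal: reached.
Corbel: reached.
Reached: Talion, Ulehal, and Corbel — 3 of the 4.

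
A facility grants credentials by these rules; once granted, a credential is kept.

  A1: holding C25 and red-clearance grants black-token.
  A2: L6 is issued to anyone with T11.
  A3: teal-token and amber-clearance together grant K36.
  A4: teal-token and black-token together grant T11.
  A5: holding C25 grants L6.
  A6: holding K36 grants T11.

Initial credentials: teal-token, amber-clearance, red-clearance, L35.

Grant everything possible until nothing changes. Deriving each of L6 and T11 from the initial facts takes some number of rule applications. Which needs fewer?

T11

T11: Holding teal-token and amber-clearance grants K36 (A3). Holding K36 grants T11 (A6). [2 rule applications]
L6: Holding teal-token and amber-clearance grants K36 (A3). Holding K36 grants T11 (A6). Holding T11 grants L6 (A2). [3 rule applications]
T11 needs fewer.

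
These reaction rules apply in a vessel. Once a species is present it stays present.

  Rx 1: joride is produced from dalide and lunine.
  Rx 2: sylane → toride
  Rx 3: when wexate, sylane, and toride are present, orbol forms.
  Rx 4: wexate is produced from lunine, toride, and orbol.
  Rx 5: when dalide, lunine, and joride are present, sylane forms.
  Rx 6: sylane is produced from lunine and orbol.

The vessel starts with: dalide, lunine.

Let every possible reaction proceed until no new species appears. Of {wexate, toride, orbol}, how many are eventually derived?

1

dalide and lunine present → joride forms (Rx 1).
dalide, lunine, and joride present → sylane forms (Rx 5).
sylane present → toride forms (Rx 2).
wexate would need lunine, toride, and orbol (Rx 4), but orbol never forms.
toride: reached.
orbol would need wexate, sylane, and toride (Rx 3), but wexate never forms.
Reached: toride — 1 of the 3.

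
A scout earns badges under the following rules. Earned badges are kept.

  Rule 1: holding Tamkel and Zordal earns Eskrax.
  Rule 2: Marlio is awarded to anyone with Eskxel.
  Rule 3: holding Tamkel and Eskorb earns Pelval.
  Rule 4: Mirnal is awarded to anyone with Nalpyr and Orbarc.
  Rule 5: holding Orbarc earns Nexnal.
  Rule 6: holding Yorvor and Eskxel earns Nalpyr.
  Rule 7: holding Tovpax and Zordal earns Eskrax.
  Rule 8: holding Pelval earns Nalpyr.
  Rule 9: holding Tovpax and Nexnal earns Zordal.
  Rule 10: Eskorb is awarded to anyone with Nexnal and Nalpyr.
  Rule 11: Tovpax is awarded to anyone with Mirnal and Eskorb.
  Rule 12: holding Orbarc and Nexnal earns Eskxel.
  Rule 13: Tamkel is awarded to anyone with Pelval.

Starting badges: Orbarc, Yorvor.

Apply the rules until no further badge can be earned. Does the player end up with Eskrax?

Yes

With Orbarc, Nexnal is earned (Rule 5).
With Orbarc and Nexnal, Eskxel is earned (Rule 12).
With Yorvor and Eskxel, Nalpyr is earned (Rule 6).
With Nexnal and Nalpyr, Eskorb is earned (Rule 10).
With Nalpyr and Orbarc, Mirnal is earned (Rule 4).
With Mirnal and Eskorb, Tovpax is earned (Rule 11).
With Tovpax and Nexnal, Zordal is earned (Rule 9).
With Tovpax and Zordal, Eskrax is earned (Rule 7).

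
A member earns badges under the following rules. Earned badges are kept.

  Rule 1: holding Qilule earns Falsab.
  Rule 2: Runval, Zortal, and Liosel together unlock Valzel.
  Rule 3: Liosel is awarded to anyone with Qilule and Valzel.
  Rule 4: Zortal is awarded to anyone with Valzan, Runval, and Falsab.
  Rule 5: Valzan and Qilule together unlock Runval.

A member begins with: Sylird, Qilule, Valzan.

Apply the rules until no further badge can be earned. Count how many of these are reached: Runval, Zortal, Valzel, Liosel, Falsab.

With Valzan and Qilule, Runval is earned (Rule 5).
With Qilule, Falsab is earned (Rule 1).
With Valzan, Runval, and Falsab, Zortal is earned (Rule 4).
Runval: reached.
Zortal: reached.
Valzel would need Runval, Zortal, and Liosel (Rule 2), but Liosel is never earned.
Liosel would need Qilule and Valzel (Rule 3), but Valzel is never earned.
Falsab: reached.
Reached: Runval, Zortal, and Falsab — 3 of the 5.

3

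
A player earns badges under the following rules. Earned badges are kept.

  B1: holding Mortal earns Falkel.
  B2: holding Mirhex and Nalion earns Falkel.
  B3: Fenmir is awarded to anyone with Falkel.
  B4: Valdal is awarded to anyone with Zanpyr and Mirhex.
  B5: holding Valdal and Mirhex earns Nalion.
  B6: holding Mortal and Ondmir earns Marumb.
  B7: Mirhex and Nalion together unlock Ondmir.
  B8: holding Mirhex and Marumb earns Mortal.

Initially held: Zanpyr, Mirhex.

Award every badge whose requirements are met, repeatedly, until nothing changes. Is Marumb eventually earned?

No

Marumb would need Mortal and Ondmir (B6), but Mortal is never earned.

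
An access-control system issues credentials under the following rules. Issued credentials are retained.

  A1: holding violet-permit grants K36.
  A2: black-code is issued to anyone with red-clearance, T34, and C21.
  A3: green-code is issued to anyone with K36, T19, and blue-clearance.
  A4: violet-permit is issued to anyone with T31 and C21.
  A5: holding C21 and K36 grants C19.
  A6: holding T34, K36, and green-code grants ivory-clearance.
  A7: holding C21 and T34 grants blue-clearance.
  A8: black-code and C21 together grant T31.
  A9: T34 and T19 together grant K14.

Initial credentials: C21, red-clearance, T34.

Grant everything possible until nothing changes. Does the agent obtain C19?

Yes

Holding red-clearance, T34, and C21 grants black-code (A2).
Holding black-code and C21 grants T31 (A8).
Holding T31 and C21 grants violet-permit (A4).
Holding violet-permit grants K36 (A1).
Holding C21 and K36 grants C19 (A5).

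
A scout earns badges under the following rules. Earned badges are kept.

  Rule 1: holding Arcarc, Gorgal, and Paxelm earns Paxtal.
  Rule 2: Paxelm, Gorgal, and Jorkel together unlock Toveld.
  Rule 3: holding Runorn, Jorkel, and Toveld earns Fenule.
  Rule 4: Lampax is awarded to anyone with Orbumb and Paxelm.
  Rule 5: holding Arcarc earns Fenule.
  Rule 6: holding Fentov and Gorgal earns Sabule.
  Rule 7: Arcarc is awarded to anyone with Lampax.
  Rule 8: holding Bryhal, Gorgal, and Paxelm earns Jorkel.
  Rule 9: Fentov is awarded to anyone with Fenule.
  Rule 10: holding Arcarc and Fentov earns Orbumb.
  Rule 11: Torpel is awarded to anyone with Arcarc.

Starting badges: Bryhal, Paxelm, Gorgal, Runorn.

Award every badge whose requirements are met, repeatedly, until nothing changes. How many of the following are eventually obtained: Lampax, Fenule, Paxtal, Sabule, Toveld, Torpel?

With Bryhal, Gorgal, and Paxelm, Jorkel is earned (Rule 8).
With Paxelm, Gorgal, and Jorkel, Toveld is earned (Rule 2).
With Runorn, Jorkel, and Toveld, Fenule is earned (Rule 3).
With Fenule, Fentov is earned (Rule 9).
With Fentov and Gorgal, Sabule is earned (Rule 6).
Lampax would need Orbumb and Paxelm (Rule 4), but Orbumb is never earned.
Fenule: reached.
Paxtal would need Arcarc, Gorgal, and Paxelm (Rule 1), but Arcarc is never earned.
Sabule: reached.
Toveld: reached.
Torpel would need Arcarc (Rule 11), but Arcarc is never earned.
Reached: Fenule, Sabule, and Toveld — 3 of the 6.

3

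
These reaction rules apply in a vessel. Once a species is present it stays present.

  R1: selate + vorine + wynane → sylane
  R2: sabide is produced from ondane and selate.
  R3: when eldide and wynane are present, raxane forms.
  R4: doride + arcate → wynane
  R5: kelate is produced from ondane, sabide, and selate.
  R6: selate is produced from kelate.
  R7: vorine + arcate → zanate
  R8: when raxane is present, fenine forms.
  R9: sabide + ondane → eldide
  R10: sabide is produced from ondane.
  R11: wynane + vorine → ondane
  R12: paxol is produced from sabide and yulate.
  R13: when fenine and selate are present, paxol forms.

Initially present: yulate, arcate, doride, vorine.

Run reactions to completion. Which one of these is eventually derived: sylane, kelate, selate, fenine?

doride and arcate present → wynane forms (R4).
wynane and vorine present → ondane forms (R11).
ondane present → sabide forms (R10).
sabide and ondane present → eldide forms (R9).
eldide and wynane present → raxane forms (R3).
raxane present → fenine forms (R8).
sylane would need selate, vorine, and wynane (R1), but selate never forms. kelate would need ondane, sabide, and selate (R5), but selate never forms. selate would need kelate (R6), but kelate never forms.

fenine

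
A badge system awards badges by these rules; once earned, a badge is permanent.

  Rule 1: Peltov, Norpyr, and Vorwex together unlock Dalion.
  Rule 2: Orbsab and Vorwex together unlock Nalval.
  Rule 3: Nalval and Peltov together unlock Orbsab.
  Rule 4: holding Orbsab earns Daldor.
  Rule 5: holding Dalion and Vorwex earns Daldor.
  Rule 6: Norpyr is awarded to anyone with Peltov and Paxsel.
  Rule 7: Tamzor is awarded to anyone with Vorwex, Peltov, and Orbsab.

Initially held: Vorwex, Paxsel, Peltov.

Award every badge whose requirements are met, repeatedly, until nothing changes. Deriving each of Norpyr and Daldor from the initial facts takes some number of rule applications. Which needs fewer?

Norpyr

Norpyr: With Peltov and Paxsel, Norpyr is earned (Rule 6). [1 rule application]
Daldor: With Peltov and Paxsel, Norpyr is earned (Rule 6). With Peltov, Norpyr, and Vorwex, Dalion is earned (Rule 1). With Dalion and Vorwex, Daldor is earned (Rule 5). [3 rule applications]
Norpyr needs fewer.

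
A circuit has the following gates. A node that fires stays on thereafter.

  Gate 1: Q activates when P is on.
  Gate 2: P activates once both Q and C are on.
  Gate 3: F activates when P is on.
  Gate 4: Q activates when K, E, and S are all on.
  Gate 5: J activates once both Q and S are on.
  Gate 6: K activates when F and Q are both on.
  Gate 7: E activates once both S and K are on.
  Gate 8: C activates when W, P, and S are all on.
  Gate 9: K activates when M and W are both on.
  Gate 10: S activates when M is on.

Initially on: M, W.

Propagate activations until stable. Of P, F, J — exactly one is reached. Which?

M is on, so S activates (Gate 10).
M and W are on, so K activates (Gate 9).
S and K are on, so E activates (Gate 7).
K, E, and S are on, so Q activates (Gate 4).
Gate 5: Q and S on → J on.
F would need P (Gate 3), but P never turns on. P would need Q and C (Gate 2), but C never turns on.

J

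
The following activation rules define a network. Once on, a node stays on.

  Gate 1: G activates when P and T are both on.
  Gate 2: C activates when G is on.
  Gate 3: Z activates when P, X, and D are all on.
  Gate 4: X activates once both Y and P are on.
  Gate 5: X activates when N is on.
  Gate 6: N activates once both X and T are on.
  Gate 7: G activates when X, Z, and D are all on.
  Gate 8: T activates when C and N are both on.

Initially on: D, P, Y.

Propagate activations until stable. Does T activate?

No

T would need C and N (Gate 8), but N never turns on.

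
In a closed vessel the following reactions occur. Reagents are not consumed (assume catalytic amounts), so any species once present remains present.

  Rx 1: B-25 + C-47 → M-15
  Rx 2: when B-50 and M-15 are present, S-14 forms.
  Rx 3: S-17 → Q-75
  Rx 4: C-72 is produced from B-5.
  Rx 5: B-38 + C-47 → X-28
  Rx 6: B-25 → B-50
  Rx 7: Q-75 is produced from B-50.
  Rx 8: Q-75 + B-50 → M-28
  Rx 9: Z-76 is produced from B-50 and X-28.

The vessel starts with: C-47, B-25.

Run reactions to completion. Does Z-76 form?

No

Z-76 would need B-50 and X-28 (Rx 9), but X-28 never forms.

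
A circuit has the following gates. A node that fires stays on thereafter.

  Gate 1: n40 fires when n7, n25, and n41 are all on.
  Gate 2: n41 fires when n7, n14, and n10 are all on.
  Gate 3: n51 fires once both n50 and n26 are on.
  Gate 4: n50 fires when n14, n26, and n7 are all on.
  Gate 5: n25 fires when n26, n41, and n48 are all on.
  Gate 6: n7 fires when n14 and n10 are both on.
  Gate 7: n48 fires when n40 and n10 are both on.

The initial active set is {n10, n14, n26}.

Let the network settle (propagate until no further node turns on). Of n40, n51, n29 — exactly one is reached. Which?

Gate 6: n14 and n10 on → n7 on.
Gate 4: n14, n26, and n7 on → n50 on.
Gate 3: n50 and n26 on → n51 on.
No rule produces n29, and it is not given. n40 would need n7, n25, and n41 (Gate 1), but n25 never turns on.

n51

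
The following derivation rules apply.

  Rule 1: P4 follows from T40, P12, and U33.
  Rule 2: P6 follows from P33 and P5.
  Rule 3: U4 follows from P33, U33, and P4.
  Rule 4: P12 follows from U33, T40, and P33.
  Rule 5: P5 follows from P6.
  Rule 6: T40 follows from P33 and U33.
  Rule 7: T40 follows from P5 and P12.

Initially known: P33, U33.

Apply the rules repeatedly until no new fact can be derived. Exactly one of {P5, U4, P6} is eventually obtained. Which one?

From P33 and U33, Rule 6 gives T40.
From U33, T40, and P33, Rule 4 gives P12.
From T40, P12, and U33, Rule 1 gives P4.
P33, U33, and P4 hold, so U4 follows (Rule 3).
P5 would need P6 (Rule 5), but P6 is never established. P6 would need P33 and P5 (Rule 2), but P5 is never established.

U4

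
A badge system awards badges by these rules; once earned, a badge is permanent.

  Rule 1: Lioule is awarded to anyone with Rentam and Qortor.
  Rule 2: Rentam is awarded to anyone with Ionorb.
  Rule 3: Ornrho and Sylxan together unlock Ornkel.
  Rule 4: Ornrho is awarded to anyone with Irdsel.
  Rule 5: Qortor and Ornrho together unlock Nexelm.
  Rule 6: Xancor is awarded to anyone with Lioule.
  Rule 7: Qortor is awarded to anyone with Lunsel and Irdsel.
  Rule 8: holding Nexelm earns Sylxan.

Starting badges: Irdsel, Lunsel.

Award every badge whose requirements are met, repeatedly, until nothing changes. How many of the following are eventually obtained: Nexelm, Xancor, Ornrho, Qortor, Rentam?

3

With Lunsel and Irdsel, Qortor is earned (Rule 7).
With Irdsel, Ornrho is earned (Rule 4).
With Qortor and Ornrho, Nexelm is earned (Rule 5).
Nexelm: reached.
Xancor would need Lioule (Rule 6), but Lioule is never earned.
Ornrho: reached.
Qortor: reached.
Rentam would need Ionorb (Rule 2), but Ionorb is never earned.
Reached: Nexelm, Ornrho, and Qortor — 3 of the 5.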